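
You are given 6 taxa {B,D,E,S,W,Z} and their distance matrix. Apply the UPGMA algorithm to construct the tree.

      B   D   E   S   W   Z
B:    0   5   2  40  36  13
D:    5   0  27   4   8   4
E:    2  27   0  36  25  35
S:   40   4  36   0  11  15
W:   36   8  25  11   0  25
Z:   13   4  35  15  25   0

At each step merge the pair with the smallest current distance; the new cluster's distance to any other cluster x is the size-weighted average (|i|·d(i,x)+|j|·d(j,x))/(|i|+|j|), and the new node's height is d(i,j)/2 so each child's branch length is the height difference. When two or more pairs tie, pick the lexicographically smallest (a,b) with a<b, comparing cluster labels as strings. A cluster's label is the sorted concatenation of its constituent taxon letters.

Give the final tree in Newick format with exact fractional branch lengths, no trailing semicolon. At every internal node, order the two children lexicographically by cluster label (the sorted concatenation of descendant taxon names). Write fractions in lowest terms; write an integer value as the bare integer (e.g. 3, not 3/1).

step 1: merge (B,E) at d=2; branch lengths B→1, E→1; new cluster BE
  updated: d(BE,D)=16, d(BE,S)=38, d(BE,W)=61/2, d(BE,Z)=24
step 2: merge (D,S) at d=4; branch lengths D→2, S→2; new cluster DS
  updated: d(BE,DS)=27, d(DS,W)=19/2, d(DS,Z)=19/2
step 3: merge (DS,W) at d=19/2; branch lengths DS→11/4, W→19/4; new cluster DSW
  updated: d(BE,DSW)=169/6, d(DSW,Z)=44/3
step 4: merge (DSW,Z) at d=44/3; branch lengths DSW→31/12, Z→22/3; new cluster DSWZ
  updated: d(BE,DSWZ)=217/8
step 5: merge (BE,DSWZ) at d=217/8; branch lengths BE→201/16, DSWZ→299/48; new cluster BDESWZ
final tree: ((B:1,E:1):201/16,(((D:2,S:2):11/4,W:19/4):31/12,Z:22/3):299/48)
total length: 1013/24

((B:1,E:1):201/16,(((D:2,S:2):11/4,W:19/4):31/12,Z:22/3):299/48)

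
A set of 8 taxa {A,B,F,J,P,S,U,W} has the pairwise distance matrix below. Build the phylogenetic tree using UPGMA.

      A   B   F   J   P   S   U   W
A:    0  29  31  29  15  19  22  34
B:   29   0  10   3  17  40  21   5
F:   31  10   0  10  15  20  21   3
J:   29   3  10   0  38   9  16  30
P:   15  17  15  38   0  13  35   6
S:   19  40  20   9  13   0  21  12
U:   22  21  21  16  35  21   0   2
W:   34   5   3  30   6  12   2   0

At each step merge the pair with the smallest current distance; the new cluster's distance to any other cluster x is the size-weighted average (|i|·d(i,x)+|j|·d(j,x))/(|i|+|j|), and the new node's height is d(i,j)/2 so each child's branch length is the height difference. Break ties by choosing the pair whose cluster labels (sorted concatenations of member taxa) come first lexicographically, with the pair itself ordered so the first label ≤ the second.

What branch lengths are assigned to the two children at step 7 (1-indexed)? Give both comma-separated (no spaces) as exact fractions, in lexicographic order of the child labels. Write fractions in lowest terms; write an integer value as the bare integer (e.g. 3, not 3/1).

103/30,59/15

step 1: merge (U,W) at d=2; branch lengths U→1, W→1; new cluster UW
  updated: d(A,UW)=28, d(B,UW)=13, d(F,UW)=12, d(J,UW)=23, d(P,UW)=41/2, d(S,UW)=33/2
step 2: merge (B,J) at d=3; branch lengths B→3/2, J→3/2; new cluster BJ
  updated: d(A,BJ)=29, d(BJ,F)=10, d(BJ,P)=55/2, d(BJ,S)=49/2, d(BJ,UW)=18
step 3: merge (BJ,F) at d=10; branch lengths BJ→7/2, F→5; new cluster BFJ
  updated: d(A,BFJ)=89/3, d(BFJ,P)=70/3, d(BFJ,S)=23, d(BFJ,UW)=16
step 4: merge (P,S) at d=13; branch lengths P→13/2, S→13/2; new cluster PS
  updated: d(A,PS)=17, d(BFJ,PS)=139/6, d(PS,UW)=37/2
step 5: merge (BFJ,UW) at d=16; branch lengths BFJ→3, UW→7; new cluster BFJUW
  updated: d(A,BFJUW)=29, d(BFJUW,PS)=213/10
step 6: merge (A,PS) at d=17; branch lengths A→17/2, PS→2; new cluster APS
  updated: d(APS,BFJUW)=358/15
step 7: merge (APS,BFJUW) at d=358/15; branch lengths APS→103/30, BFJUW→59/15; new cluster ABFJPSUW
final tree: ((A:17/2,(P:13/2,S:13/2):2):103/30,(((B:3/2,J:3/2):7/2,F:5):3,(U:1,W:1):7):59/15)
total length: 1631/30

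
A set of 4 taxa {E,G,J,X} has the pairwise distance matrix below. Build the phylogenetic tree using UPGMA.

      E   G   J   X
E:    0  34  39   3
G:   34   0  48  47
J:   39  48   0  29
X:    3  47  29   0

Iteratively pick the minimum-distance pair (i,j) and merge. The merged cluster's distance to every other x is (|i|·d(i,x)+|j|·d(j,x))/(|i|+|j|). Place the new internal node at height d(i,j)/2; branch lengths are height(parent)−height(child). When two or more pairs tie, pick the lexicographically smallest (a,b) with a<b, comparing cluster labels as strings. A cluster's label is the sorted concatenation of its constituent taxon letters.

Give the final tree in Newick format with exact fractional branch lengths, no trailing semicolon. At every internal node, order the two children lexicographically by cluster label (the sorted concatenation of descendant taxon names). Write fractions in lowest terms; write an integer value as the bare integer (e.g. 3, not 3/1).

(((E:3/2,X:3/2):31/2,J:17):9/2,G:43/2)

step 1: merge (E,X) at d=3; branch lengths E→3/2, X→3/2; new cluster EX
  updated: d(EX,G)=81/2, d(EX,J)=34
step 2: merge (EX,J) at d=34; branch lengths EX→31/2, J→17; new cluster EJX
  updated: d(EJX,G)=43
step 3: merge (EJX,G) at d=43; branch lengths EJX→9/2, G→43/2; new cluster EGJX
final tree: (((E:3/2,X:3/2):31/2,J:17):9/2,G:43/2)
total length: 123/2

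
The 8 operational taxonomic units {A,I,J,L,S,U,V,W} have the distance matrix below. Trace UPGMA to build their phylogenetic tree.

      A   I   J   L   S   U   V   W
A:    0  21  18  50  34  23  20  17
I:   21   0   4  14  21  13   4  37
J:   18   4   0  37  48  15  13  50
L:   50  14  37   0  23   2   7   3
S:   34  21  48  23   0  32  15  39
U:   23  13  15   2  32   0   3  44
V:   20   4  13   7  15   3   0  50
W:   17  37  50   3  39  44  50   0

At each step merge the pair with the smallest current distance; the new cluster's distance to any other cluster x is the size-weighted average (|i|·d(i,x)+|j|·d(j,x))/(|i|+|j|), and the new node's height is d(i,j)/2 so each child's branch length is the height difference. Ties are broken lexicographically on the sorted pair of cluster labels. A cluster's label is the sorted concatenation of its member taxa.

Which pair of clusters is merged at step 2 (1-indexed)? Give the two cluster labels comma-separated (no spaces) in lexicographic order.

1. join L+U (d=2) ⇒ LU; edges |L|=1, |U|=1
  updated: d(A,LU)=73/2, d(I,LU)=27/2, d(J,LU)=26, d(LU,S)=55/2, d(LU,V)=5, d(LU,W)=47/2
2. join I+J (d=4) ⇒ IJ; edges |I|=2, |J|=2
  updated: d(A,IJ)=39/2, d(IJ,LU)=79/4, d(IJ,S)=69/2, d(IJ,V)=17/2, d(IJ,W)=87/2
3. join LU+V (d=5) ⇒ LUV; edges |LU|=3/2, |V|=5/2
  updated: d(A,LUV)=31, d(IJ,LUV)=16, d(LUV,S)=70/3, d(LUV,W)=97/3
4. join IJ+LUV (d=16) ⇒ IJLUV; edges |IJ|=6, |LUV|=11/2
  updated: d(A,IJLUV)=132/5, d(IJLUV,S)=139/5, d(IJLUV,W)=184/5
5. join A+W (d=17) ⇒ AW; edges |A|=17/2, |W|=17/2
  updated: d(AW,IJLUV)=158/5, d(AW,S)=73/2
6. join IJLUV+S (d=139/5) ⇒ IJLSUV; edges |IJLUV|=59/10, |S|=139/10
  updated: d(AW,IJLSUV)=389/12
7. join AW+IJLSUV (d=389/12) ⇒ AIJLSUVW; edges |AW|=185/24, |IJLSUV|=277/120
final tree: ((A:17/2,W:17/2):185/24,(((I:2,J:2):6,((L:1,U:1):3/2,V:5/2):11/2):59/10,S:139/10):277/120)
total length: 4099/60

I,J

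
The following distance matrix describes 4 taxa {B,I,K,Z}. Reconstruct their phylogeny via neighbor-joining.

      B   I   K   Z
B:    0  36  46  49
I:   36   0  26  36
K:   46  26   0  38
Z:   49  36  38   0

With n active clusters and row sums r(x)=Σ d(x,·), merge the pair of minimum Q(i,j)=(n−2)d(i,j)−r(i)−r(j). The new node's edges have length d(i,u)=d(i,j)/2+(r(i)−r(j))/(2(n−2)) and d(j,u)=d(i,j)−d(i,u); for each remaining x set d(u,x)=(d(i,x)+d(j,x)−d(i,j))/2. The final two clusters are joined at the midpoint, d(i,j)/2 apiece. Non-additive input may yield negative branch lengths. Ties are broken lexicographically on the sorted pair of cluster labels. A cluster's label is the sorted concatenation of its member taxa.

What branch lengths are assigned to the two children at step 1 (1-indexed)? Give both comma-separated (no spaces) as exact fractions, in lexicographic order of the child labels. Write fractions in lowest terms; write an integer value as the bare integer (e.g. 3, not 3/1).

iteration 1: select B,I (d=36, Q=-157); attach at lengths (105/4, 39/4); label the merged cluster BI
  updated: d(BI,K)=18, d(BI,Z)=49/2
iteration 2: select BI,K (d=18, Q=-161/2); attach at lengths (9/4, 63/4); label the merged cluster BIK
  updated: d(BIK,Z)=89/4
iteration 3: select BIK,Z (d=89/4); attach at lengths (89/8, 89/8); label the merged cluster BIKZ
final tree: (((B:105/4,I:39/4):9/4,K:63/4):89/8,Z:89/8)
total length: 305/4

105/4,39/4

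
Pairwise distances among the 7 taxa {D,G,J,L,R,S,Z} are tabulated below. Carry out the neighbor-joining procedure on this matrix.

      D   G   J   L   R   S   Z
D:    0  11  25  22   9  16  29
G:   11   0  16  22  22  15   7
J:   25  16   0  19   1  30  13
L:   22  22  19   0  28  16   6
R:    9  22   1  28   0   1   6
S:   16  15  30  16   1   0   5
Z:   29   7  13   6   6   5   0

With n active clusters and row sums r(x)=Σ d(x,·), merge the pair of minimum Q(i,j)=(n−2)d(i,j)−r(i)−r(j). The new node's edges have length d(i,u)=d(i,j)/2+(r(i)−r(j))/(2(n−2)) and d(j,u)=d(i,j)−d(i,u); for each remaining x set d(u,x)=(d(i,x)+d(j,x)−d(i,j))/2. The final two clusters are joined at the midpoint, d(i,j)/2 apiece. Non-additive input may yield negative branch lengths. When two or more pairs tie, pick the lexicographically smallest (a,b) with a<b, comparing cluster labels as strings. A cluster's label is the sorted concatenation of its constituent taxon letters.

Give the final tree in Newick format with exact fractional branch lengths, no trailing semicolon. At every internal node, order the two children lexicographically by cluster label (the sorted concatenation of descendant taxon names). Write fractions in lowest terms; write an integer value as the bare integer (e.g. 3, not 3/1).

((((D:65/8,G:23/8):35/8,(J:21/5,R:-16/5):61/8):21/8,(L:47/6,Z:-11/6):29/8):31/16,S:31/16)

iteration 1: select J,R (d=1, Q=-166); attach at lengths (21/5, -16/5); label the merged cluster JR
  updated: d(D,JR)=33/2, d(G,JR)=37/2, d(JR,L)=23, d(JR,S)=15, d(JR,Z)=9
iteration 2: select D,G (d=11, Q=-124); attach at lengths (65/8, 23/8); label the merged cluster DG
  updated: d(DG,JR)=12, d(DG,L)=33/2, d(DG,S)=10, d(DG,Z)=25/2
iteration 3: select L,Z (d=6, Q=-76); attach at lengths (47/6, -11/6); label the merged cluster LZ
  updated: d(DG,LZ)=23/2, d(JR,LZ)=13, d(LZ,S)=15/2
iteration 4: select DG,JR (d=12, Q=-99/2); attach at lengths (35/8, 61/8); label the merged cluster DGJR
  updated: d(DGJR,LZ)=25/4, d(DGJR,S)=13/2
iteration 5: select DGJR,LZ (d=25/4, Q=-81/4); attach at lengths (21/8, 29/8); label the merged cluster DGJLRZ
  updated: d(DGJLRZ,S)=31/8
iteration 6: select DGJLRZ,S (d=31/8); attach at lengths (31/16, 31/16); label the merged cluster DGJLRSZ
final tree: ((((D:65/8,G:23/8):35/8,(J:21/5,R:-16/5):61/8):21/8,(L:47/6,Z:-11/6):29/8):31/16,S:31/16)
total length: 321/8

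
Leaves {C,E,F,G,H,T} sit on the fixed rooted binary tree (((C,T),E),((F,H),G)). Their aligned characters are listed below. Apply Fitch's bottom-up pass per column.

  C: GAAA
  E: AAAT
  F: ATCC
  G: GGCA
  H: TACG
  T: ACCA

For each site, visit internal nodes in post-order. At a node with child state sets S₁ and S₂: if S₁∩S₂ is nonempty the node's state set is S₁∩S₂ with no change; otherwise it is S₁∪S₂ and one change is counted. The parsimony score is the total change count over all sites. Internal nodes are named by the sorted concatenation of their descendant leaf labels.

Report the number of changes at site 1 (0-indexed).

3

[col 0] CT: children C:{G}, T:{A} ∪→ {A,G}; cost 1
[col 0] CET: children CT:{A,G}, E:{A} ∩→ {A}; cost 0
[col 0] FH: children F:{A}, H:{T} ∪→ {A,T}; cost 1
[col 0] FGH: children FH:{A,T}, G:{G} ∪→ {A,G,T}; cost 1
[col 0] CEFGHT: children CET:{A}, FGH:{A,G,T} ∩→ {A}; cost 0
[col 1] CT: children C:{A}, T:{C} ∪→ {A,C}; cost 1
[col 1] CET: children CT:{A,C}, E:{A} ∩→ {A}; cost 0
[col 1] FH: children F:{T}, H:{A} ∪→ {A,T}; cost 1
[col 1] FGH: children FH:{A,T}, G:{G} ∪→ {A,G,T}; cost 1
[col 1] CEFGHT: children CET:{A}, FGH:{A,G,T} ∩→ {A}; cost 0
[col 2] CT: children C:{A}, T:{C} ∪→ {A,C}; cost 1
[col 2] CET: children CT:{A,C}, E:{A} ∩→ {A}; cost 0
[col 2] FH: children F:{C}, H:{C} ∩→ {C}; cost 0
[col 2] FGH: children FH:{C}, G:{C} ∩→ {C}; cost 0
[col 2] CEFGHT: children CET:{A}, FGH:{C} ∪→ {A,C}; cost 1
[col 3] CT: children C:{A}, T:{A} ∩→ {A}; cost 0
[col 3] CET: children CT:{A}, E:{T} ∪→ {A,T}; cost 1
[col 3] FH: children F:{C}, H:{G} ∪→ {C,G}; cost 1
[col 3] FGH: children FH:{C,G}, G:{A} ∪→ {A,C,G}; cost 1
[col 3] CEFGHT: children CET:{A,T}, FGH:{A,C,G} ∩→ {A}; cost 0
per-site changes: [3, 3, 2, 3]; total = 11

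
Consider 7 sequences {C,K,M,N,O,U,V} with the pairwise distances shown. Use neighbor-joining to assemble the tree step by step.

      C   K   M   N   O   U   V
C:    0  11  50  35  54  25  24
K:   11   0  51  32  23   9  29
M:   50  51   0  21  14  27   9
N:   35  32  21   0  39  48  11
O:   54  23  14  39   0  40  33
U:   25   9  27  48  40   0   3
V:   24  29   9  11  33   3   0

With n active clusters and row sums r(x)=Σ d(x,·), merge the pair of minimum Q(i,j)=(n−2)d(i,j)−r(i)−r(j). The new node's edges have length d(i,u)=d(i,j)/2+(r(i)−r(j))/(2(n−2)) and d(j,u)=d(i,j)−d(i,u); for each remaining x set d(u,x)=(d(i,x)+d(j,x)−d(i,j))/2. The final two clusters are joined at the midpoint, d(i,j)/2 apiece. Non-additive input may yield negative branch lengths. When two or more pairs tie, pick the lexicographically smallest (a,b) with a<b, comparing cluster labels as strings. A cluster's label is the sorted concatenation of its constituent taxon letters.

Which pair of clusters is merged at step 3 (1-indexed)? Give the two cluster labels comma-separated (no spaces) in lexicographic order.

1. join M+O (d=14, Q=-305) ⇒ MO; edges |M|=39/10, |O|=101/10
  updated: d(C,MO)=45, d(K,MO)=30, d(MO,N)=23, d(MO,U)=53/2, d(MO,V)=14
2. join C+K (d=11, Q=-207) ⇒ CK; edges |C|=73/8, |K|=15/8
  updated: d(CK,MO)=32, d(CK,N)=28, d(CK,U)=23/2, d(CK,V)=21
3. join CK+U (d=23/2, Q=-147) ⇒ CKU; edges |CK|=19/3, |U|=31/6
  updated: d(CKU,MO)=47/2, d(CKU,N)=129/4, d(CKU,V)=25/4
4. join CKU+V (d=25/4, Q=-323/4) ⇒ CKUV; edges |CKU|=173/16, |V|=-73/16
  updated: d(CKUV,MO)=125/8, d(CKUV,N)=37/2
5. join CKUV+MO (d=125/8, Q=-457/8) ⇒ CKMOUV; edges |CKUV|=89/16, |MO|=161/16
  updated: d(CKMOUV,N)=207/16
6. join CKMOUV+N (d=207/16) ⇒ CKMNOUV; edges |CKMOUV|=207/32, |N|=207/32
final tree: (((((C:73/8,K:15/8):19/3,U:31/6):173/16,V:-73/16):89/16,(M:39/10,O:101/10):161/16):207/32,N:207/32)
total length: 1141/16

CK,U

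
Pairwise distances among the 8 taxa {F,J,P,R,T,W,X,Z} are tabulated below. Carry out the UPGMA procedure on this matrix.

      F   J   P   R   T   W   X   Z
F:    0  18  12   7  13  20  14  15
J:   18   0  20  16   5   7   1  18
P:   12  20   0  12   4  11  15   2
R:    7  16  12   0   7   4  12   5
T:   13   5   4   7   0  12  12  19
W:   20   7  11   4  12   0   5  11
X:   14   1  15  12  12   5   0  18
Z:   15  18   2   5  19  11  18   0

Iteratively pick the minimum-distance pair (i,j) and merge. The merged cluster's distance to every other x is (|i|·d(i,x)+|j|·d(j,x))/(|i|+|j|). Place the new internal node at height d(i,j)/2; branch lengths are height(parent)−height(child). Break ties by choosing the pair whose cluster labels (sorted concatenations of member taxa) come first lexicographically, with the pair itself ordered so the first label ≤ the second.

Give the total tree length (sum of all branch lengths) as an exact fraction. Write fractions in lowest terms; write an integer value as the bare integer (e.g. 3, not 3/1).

232/7

step 1: merge (J,X) at d=1; branch lengths J→1/2, X→1/2; new cluster JX
  updated: d(F,JX)=16, d(JX,P)=35/2, d(JX,R)=14, d(JX,T)=17/2, d(JX,W)=6, d(JX,Z)=18
step 2: merge (P,Z) at d=2; branch lengths P→1, Z→1; new cluster PZ
  updated: d(F,PZ)=27/2, d(JX,PZ)=71/4, d(PZ,R)=17/2, d(PZ,T)=23/2, d(PZ,W)=11
step 3: merge (R,W) at d=4; branch lengths R→2, W→2; new cluster RW
  updated: d(F,RW)=27/2, d(JX,RW)=10, d(PZ,RW)=39/4, d(RW,T)=19/2
step 4: merge (JX,T) at d=17/2; branch lengths JX→15/4, T→17/4; new cluster JTX
  updated: d(F,JTX)=15, d(JTX,PZ)=47/3, d(JTX,RW)=59/6
step 5: merge (PZ,RW) at d=39/4; branch lengths PZ→31/8, RW→23/8; new cluster PRWZ
  updated: d(F,PRWZ)=27/2, d(JTX,PRWZ)=51/4
step 6: merge (JTX,PRWZ) at d=51/4; branch lengths JTX→17/8, PRWZ→3/2; new cluster JPRTWXZ
  updated: d(F,JPRTWXZ)=99/7
step 7: merge (F,JPRTWXZ) at d=99/7; branch lengths F→99/14, JPRTWXZ→39/56; new cluster FJPRTWXZ
final tree: (F:99/14,(((J:1/2,X:1/2):15/4,T:17/4):17/8,((P:1,Z:1):31/8,(R:2,W:2):23/8):3/2):39/56)
total length: 232/7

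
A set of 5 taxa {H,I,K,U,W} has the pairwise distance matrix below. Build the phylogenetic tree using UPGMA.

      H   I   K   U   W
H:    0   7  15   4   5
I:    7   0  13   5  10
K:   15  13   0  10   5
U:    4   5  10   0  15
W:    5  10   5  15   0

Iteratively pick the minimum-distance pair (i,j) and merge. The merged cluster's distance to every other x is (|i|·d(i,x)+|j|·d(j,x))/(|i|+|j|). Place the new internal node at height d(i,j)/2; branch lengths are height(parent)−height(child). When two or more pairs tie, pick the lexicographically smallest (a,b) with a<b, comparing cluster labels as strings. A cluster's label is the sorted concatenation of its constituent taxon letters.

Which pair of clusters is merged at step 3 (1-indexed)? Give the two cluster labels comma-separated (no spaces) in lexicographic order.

1. join H+U (d=4) ⇒ HU; edges |H|=2, |U|=2
  updated: d(HU,I)=6, d(HU,K)=25/2, d(HU,W)=10
2. join K+W (d=5) ⇒ KW; edges |K|=5/2, |W|=5/2
  updated: d(HU,KW)=45/4, d(I,KW)=23/2
3. join HU+I (d=6) ⇒ HIU; edges |HU|=1, |I|=3
  updated: d(HIU,KW)=34/3
4. join HIU+KW (d=34/3) ⇒ HIKUW; edges |HIU|=8/3, |KW|=19/6
final tree: (((H:2,U:2):1,I:3):8/3,(K:5/2,W:5/2):19/6)
total length: 113/6

HU,I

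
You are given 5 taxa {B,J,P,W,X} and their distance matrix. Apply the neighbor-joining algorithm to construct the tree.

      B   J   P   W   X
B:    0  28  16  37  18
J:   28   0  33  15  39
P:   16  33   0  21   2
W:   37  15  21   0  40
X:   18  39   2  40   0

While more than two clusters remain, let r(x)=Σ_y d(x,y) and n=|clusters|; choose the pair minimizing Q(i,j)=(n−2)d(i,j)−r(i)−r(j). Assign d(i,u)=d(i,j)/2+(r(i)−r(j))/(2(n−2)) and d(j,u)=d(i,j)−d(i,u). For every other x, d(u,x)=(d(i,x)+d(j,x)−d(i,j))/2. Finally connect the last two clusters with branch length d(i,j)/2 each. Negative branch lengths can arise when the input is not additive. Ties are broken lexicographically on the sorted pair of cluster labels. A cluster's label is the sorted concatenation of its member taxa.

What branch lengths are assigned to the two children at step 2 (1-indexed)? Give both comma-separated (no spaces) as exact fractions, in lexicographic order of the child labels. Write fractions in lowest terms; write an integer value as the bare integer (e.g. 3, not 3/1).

iteration 1: select J,W (d=15, Q=-183); attach at lengths (47/6, 43/6); label the merged cluster JW
  updated: d(B,JW)=25, d(JW,P)=39/2, d(JW,X)=32
iteration 2: select B,JW (d=25, Q=-171/2); attach at lengths (65/8, 135/8); label the merged cluster BJW
  updated: d(BJW,P)=21/4, d(BJW,X)=25/2
iteration 3: select BJW,P (d=21/4, Q=-79/4); attach at lengths (63/8, -21/8); label the merged cluster BJPW
  updated: d(BJPW,X)=37/8
iteration 4: select BJPW,X (d=37/8); attach at lengths (37/16, 37/16); label the merged cluster BJPWX
final tree: (((B:65/8,(J:47/6,W:43/6):135/8):63/8,P:-21/8):37/16,X:37/16)
total length: 399/8

65/8,135/8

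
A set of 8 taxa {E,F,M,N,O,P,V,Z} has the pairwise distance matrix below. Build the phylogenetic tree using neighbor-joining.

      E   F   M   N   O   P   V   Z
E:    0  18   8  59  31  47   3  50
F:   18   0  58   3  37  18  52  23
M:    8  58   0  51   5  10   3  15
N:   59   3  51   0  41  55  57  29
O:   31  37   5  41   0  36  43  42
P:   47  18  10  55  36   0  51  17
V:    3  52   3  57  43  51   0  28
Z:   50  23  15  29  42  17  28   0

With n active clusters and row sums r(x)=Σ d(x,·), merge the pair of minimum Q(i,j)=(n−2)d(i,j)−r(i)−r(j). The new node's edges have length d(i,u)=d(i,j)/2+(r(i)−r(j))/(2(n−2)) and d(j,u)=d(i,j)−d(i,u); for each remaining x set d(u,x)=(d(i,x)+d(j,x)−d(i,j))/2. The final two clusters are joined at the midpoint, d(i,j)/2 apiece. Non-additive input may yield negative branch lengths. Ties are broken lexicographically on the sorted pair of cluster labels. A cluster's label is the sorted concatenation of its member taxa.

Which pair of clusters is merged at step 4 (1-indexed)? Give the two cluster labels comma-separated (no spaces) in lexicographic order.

EMV,O

1. join F+N (d=3, Q=-486) ⇒ FN; edges |F|=-17/3, |N|=26/3
  updated: d(E,FN)=37, d(FN,M)=53, d(FN,O)=75/2, d(FN,P)=35, d(FN,V)=53, d(FN,Z)=49/2
2. join E+V (d=3, Q=-342) ⇒ EV; edges |E|=1, |V|=2
  updated: d(EV,FN)=87/2, d(EV,M)=4, d(EV,O)=71/2, d(EV,P)=95/2, d(EV,Z)=75/2
3. join EV+M (d=4, Q=-239) ⇒ EMV; edges |EV|=97/8, |M|=-65/8
  updated: d(EMV,FN)=185/4, d(EMV,O)=73/4, d(EMV,P)=107/4, d(EMV,Z)=97/4
4. join EMV+O (d=73/4, Q=-389/2) ⇒ EMOV; edges |EMV|=73/12, |O|=73/6
  updated: d(EMOV,FN)=131/4, d(EMOV,P)=89/4, d(EMOV,Z)=24
5. join EMOV+P (d=89/4, Q=-435/4) ⇒ EMOPV; edges |EMOV|=197/16, |P|=159/16
  updated: d(EMOPV,FN)=91/4, d(EMOPV,Z)=75/8
6. join EMOPV+FN (d=91/4, Q=-453/8) ⇒ EFMNOPV; edges |EMOPV|=61/16, |FN|=303/16
  updated: d(EFMNOPV,Z)=89/16
7. join EFMNOPV+Z (d=89/16) ⇒ EFMNOPVZ; edges |EFMNOPV|=89/32, |Z|=89/32
final tree: ((((((E:1,V:2):97/8,M:-65/8):73/12,O:73/6):197/16,P:159/16):61/16,(F:-17/3,N:26/3):303/16):89/32,Z:89/32)
total length: 1261/16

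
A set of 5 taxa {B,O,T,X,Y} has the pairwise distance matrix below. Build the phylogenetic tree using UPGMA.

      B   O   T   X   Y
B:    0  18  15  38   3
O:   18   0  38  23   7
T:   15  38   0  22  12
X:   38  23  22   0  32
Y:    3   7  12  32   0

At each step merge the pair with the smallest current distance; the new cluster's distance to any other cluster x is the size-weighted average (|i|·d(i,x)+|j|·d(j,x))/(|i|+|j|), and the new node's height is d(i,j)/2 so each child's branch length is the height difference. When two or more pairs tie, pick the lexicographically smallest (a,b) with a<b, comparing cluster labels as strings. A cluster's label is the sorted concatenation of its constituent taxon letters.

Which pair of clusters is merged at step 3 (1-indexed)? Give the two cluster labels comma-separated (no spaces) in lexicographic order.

BOY,T

1. join B+Y (d=3) ⇒ BY; edges |B|=3/2, |Y|=3/2
  updated: d(BY,O)=25/2, d(BY,T)=27/2, d(BY,X)=35
2. join BY+O (d=25/2) ⇒ BOY; edges |BY|=19/4, |O|=25/4
  updated: d(BOY,T)=65/3, d(BOY,X)=31
3. join BOY+T (d=65/3) ⇒ BOTY; edges |BOY|=55/12, |T|=65/6
  updated: d(BOTY,X)=115/4
4. join BOTY+X (d=115/4) ⇒ BOTXY; edges |BOTY|=85/24, |X|=115/8
final tree: ((((B:3/2,Y:3/2):19/4,O:25/4):55/12,T:65/6):85/24,X:115/8)
total length: 142/3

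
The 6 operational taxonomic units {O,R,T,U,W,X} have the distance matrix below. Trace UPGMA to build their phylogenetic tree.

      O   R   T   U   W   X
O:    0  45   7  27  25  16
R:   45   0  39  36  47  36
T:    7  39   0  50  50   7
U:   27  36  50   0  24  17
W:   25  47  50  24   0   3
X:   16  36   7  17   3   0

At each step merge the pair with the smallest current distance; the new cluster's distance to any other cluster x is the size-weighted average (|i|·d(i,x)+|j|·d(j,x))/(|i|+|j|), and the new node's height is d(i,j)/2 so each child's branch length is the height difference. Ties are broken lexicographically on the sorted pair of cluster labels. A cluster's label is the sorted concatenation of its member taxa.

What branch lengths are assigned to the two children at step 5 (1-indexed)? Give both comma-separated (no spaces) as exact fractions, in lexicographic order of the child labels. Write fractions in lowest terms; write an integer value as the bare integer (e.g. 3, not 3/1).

343/60,203/10

step 1: merge (W,X) at d=3; branch lengths W→3/2, X→3/2; new cluster WX
  updated: d(O,WX)=41/2, d(R,WX)=83/2, d(T,WX)=57/2, d(U,WX)=41/2
step 2: merge (O,T) at d=7; branch lengths O→7/2, T→7/2; new cluster OT
  updated: d(OT,R)=42, d(OT,U)=77/2, d(OT,WX)=49/2
step 3: merge (U,WX) at d=41/2; branch lengths U→41/4, WX→35/4; new cluster UWX
  updated: d(OT,UWX)=175/6, d(R,UWX)=119/3
step 4: merge (OT,UWX) at d=175/6; branch lengths OT→133/12, UWX→13/3; new cluster OTUWX
  updated: d(OTUWX,R)=203/5
step 5: merge (OTUWX,R) at d=203/5; branch lengths OTUWX→343/60, R→203/10; new cluster ORTUWX
final tree: (((O:7/2,T:7/2):133/12,(U:41/4,(W:3/2,X:3/2):35/4):13/3):343/60,R:203/10)
total length: 2113/30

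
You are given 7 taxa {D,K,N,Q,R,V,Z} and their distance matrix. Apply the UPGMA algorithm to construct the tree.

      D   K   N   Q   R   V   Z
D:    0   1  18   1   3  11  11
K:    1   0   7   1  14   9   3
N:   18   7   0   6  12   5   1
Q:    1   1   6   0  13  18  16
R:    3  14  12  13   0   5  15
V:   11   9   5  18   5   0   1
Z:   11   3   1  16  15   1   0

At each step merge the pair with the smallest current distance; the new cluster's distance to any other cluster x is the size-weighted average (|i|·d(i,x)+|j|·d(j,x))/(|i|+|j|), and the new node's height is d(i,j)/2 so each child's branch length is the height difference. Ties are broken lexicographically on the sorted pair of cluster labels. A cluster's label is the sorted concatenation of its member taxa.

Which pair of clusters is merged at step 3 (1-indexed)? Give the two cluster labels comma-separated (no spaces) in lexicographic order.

N,Z

step 1: merge (D,K) at d=1; branch lengths D→1/2, K→1/2; new cluster DK
  updated: d(DK,N)=25/2, d(DK,Q)=1, d(DK,R)=17/2, d(DK,V)=10, d(DK,Z)=7
step 2: merge (DK,Q) at d=1; branch lengths DK→0, Q→1/2; new cluster DKQ
  updated: d(DKQ,N)=31/3, d(DKQ,R)=10, d(DKQ,V)=38/3, d(DKQ,Z)=10
step 3: merge (N,Z) at d=1; branch lengths N→1/2, Z→1/2; new cluster NZ
  updated: d(DKQ,NZ)=61/6, d(NZ,R)=27/2, d(NZ,V)=3
step 4: merge (NZ,V) at d=3; branch lengths NZ→1, V→3/2; new cluster NVZ
  updated: d(DKQ,NVZ)=11, d(NVZ,R)=32/3
step 5: merge (DKQ,R) at d=10; branch lengths DKQ→9/2, R→5; new cluster DKQR
  updated: d(DKQR,NVZ)=131/12
step 6: merge (DKQR,NVZ) at d=131/12; branch lengths DKQR→11/24, NVZ→95/24; new cluster DKNQRVZ
final tree: ((((D:1/2,K:1/2):0,Q:1/2):9/2,R:5):11/24,((N:1/2,Z:1/2):1,V:3/2):95/24)
total length: 227/12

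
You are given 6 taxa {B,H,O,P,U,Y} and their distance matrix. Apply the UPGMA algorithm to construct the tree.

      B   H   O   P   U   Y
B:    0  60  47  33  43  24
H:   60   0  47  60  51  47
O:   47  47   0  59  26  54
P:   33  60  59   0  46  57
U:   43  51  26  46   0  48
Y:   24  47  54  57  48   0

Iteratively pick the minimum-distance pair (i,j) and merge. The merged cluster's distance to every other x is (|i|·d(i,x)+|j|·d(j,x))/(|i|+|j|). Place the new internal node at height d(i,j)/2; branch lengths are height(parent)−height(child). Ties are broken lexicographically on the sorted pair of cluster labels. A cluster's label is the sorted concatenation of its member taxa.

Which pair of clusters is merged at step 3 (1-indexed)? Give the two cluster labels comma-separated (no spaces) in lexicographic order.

iteration 1: select B,Y (d=24); attach at lengths (12, 12); label the merged cluster BY
  updated: d(BY,H)=107/2, d(BY,O)=101/2, d(BY,P)=45, d(BY,U)=91/2
iteration 2: select O,U (d=26); attach at lengths (13, 13); label the merged cluster OU
  updated: d(BY,OU)=48, d(H,OU)=49, d(OU,P)=105/2
iteration 3: select BY,P (d=45); attach at lengths (21/2, 45/2); label the merged cluster BPY
  updated: d(BPY,H)=167/3, d(BPY,OU)=99/2
iteration 4: select H,OU (d=49); attach at lengths (49/2, 23/2); label the merged cluster HOU
  updated: d(BPY,HOU)=464/9
iteration 5: select BPY,HOU (d=464/9); attach at lengths (59/18, 23/18); label the merged cluster BHOPUY
final tree: (((B:12,Y:12):21/2,P:45/2):59/18,(H:49/2,(O:13,U:13):23/2):23/18)
total length: 1112/9

BY,P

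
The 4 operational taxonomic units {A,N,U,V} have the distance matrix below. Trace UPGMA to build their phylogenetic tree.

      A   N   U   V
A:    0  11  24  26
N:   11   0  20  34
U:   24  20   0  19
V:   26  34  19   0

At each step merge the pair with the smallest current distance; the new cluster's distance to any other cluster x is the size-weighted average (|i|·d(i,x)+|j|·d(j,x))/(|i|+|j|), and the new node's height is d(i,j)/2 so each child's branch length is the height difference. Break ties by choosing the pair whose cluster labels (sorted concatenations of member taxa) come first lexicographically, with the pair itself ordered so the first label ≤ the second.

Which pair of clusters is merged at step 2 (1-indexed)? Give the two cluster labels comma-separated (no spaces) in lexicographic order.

U,V

iteration 1: select A,N (d=11); attach at lengths (11/2, 11/2); label the merged cluster AN
  updated: d(AN,U)=22, d(AN,V)=30
iteration 2: select U,V (d=19); attach at lengths (19/2, 19/2); label the merged cluster UV
  updated: d(AN,UV)=26
iteration 3: select AN,UV (d=26); attach at lengths (15/2, 7/2); label the merged cluster ANUV
final tree: ((A:11/2,N:11/2):15/2,(U:19/2,V:19/2):7/2)
total length: 41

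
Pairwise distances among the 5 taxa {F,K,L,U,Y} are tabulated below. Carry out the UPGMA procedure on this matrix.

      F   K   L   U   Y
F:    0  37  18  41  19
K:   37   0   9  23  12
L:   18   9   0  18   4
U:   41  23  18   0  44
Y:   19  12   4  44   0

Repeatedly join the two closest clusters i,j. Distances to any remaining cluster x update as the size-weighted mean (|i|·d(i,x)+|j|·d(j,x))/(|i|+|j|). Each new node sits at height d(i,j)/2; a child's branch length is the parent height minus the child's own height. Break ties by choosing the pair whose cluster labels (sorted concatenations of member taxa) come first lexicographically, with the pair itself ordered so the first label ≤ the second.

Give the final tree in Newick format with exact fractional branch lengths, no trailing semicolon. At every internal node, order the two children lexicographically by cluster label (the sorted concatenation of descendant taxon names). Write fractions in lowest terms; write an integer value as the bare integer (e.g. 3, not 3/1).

((F:37/3,(K:21/4,(L:2,Y:2):13/4):85/12):41/12,U:63/4)

iteration 1: select L,Y (d=4); attach at lengths (2, 2); label the merged cluster LY
  updated: d(F,LY)=37/2, d(K,LY)=21/2, d(LY,U)=31
iteration 2: select K,LY (d=21/2); attach at lengths (21/4, 13/4); label the merged cluster KLY
  updated: d(F,KLY)=74/3, d(KLY,U)=85/3
iteration 3: select F,KLY (d=74/3); attach at lengths (37/3, 85/12); label the merged cluster FKLY
  updated: d(FKLY,U)=63/2
iteration 4: select FKLY,U (d=63/2); attach at lengths (41/12, 63/4); label the merged cluster FKLUY
final tree: ((F:37/3,(K:21/4,(L:2,Y:2):13/4):85/12):41/12,U:63/4)
total length: 613/12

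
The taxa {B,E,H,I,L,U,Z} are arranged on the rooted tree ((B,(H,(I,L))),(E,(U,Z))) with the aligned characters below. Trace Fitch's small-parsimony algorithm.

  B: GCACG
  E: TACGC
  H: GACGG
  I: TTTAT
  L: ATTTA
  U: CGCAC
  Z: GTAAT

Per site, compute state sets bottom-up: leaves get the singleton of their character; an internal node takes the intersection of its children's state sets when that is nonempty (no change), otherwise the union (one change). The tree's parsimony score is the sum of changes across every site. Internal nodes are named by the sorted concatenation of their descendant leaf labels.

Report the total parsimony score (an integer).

[col 0] IL: children I:{T}, L:{A} ∪→ {A,T}; cost 1
[col 0] HIL: children H:{G}, IL:{A,T} ∪→ {A,G,T}; cost 1
[col 0] BHIL: children B:{G}, HIL:{A,G,T} ∩→ {G}; cost 0
[col 0] UZ: children U:{C}, Z:{G} ∪→ {C,G}; cost 1
[col 0] EUZ: children E:{T}, UZ:{C,G} ∪→ {C,G,T}; cost 1
[col 0] BEHILUZ: children BHIL:{G}, EUZ:{C,G,T} ∩→ {G}; cost 0
[col 1] IL: children I:{T}, L:{T} ∩→ {T}; cost 0
[col 1] HIL: children H:{A}, IL:{T} ∪→ {A,T}; cost 1
[col 1] BHIL: children B:{C}, HIL:{A,T} ∪→ {A,C,T}; cost 1
[col 1] UZ: children U:{G}, Z:{T} ∪→ {G,T}; cost 1
[col 1] EUZ: children E:{A}, UZ:{G,T} ∪→ {A,G,T}; cost 1
[col 1] BEHILUZ: children BHIL:{A,C,T}, EUZ:{A,G,T} ∩→ {A,T}; cost 0
[col 2] IL: children I:{T}, L:{T} ∩→ {T}; cost 0
[col 2] HIL: children H:{C}, IL:{T} ∪→ {C,T}; cost 1
[col 2] BHIL: children B:{A}, HIL:{C,T} ∪→ {A,C,T}; cost 1
[col 2] UZ: children U:{C}, Z:{A} ∪→ {A,C}; cost 1
[col 2] EUZ: children E:{C}, UZ:{A,C} ∩→ {C}; cost 0
[col 2] BEHILUZ: children BHIL:{A,C,T}, EUZ:{C} ∩→ {C}; cost 0
[col 3] IL: children I:{A}, L:{T} ∪→ {A,T}; cost 1
[col 3] HIL: children H:{G}, IL:{A,T} ∪→ {A,G,T}; cost 1
[col 3] BHIL: children B:{C}, HIL:{A,G,T} ∪→ {A,C,G,T}; cost 1
[col 3] UZ: children U:{A}, Z:{A} ∩→ {A}; cost 0
[col 3] EUZ: children E:{G}, UZ:{A} ∪→ {A,G}; cost 1
[col 3] BEHILUZ: children BHIL:{A,C,G,T}, EUZ:{A,G} ∩→ {A,G}; cost 0
[col 4] IL: children I:{T}, L:{A} ∪→ {A,T}; cost 1
[col 4] HIL: children H:{G}, IL:{A,T} ∪→ {A,G,T}; cost 1
[col 4] BHIL: children B:{G}, HIL:{A,G,T} ∩→ {G}; cost 0
[col 4] UZ: children U:{C}, Z:{T} ∪→ {C,T}; cost 1
[col 4] EUZ: children E:{C}, UZ:{C,T} ∩→ {C}; cost 0
[col 4] BEHILUZ: children BHIL:{G}, EUZ:{C} ∪→ {C,G}; cost 1
per-site changes: [4, 4, 3, 4, 4]; total = 19

19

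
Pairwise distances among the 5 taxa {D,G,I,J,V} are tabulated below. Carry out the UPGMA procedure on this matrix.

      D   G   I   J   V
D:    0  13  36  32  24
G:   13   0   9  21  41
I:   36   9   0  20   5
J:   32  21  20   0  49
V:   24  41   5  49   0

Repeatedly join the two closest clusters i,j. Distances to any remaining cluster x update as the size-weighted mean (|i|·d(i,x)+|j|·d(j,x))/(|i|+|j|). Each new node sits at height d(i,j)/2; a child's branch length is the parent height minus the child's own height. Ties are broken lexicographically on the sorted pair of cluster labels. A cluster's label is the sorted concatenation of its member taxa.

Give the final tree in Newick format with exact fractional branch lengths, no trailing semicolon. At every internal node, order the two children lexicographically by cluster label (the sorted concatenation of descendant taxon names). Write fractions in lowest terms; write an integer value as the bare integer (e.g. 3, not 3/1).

(((D:13/2,G:13/2):27/4,J:53/4):5/3,(I:5/2,V:5/2):149/12)

1. join I+V (d=5) ⇒ IV; edges |I|=5/2, |V|=5/2
  updated: d(D,IV)=30, d(G,IV)=25, d(IV,J)=69/2
2. join D+G (d=13) ⇒ DG; edges |D|=13/2, |G|=13/2
  updated: d(DG,IV)=55/2, d(DG,J)=53/2
3. join DG+J (d=53/2) ⇒ DGJ; edges |DG|=27/4, |J|=53/4
  updated: d(DGJ,IV)=179/6
4. join DGJ+IV (d=179/6) ⇒ DGIJV; edges |DGJ|=5/3, |IV|=149/12
final tree: (((D:13/2,G:13/2):27/4,J:53/4):5/3,(I:5/2,V:5/2):149/12)
total length: 625/12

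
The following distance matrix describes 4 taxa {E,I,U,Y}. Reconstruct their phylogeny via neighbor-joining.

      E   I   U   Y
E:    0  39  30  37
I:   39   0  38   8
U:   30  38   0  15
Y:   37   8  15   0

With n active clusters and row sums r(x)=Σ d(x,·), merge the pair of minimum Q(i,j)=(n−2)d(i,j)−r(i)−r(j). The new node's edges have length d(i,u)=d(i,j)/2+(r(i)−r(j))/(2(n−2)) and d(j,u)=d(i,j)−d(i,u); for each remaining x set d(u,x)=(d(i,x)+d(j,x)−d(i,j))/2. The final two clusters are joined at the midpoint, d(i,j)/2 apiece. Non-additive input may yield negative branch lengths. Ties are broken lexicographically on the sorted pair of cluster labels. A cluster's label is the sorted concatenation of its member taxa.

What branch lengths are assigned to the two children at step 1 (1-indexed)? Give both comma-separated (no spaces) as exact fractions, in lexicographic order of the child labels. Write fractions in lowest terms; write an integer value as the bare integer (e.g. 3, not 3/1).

83/4,37/4

1. join E+U (d=30, Q=-129) ⇒ EU; edges |E|=83/4, |U|=37/4
  updated: d(EU,I)=47/2, d(EU,Y)=11
2. join EU+I (d=47/2, Q=-85/2) ⇒ EIU; edges |EU|=53/4, |I|=41/4
  updated: d(EIU,Y)=-9/4
3. join EIU+Y (d=-9/4) ⇒ EIUY; edges |EIU|=-9/8, |Y|=-9/8
final tree: (((E:83/4,U:37/4):53/4,I:41/4):-9/8,Y:-9/8)
total length: 205/4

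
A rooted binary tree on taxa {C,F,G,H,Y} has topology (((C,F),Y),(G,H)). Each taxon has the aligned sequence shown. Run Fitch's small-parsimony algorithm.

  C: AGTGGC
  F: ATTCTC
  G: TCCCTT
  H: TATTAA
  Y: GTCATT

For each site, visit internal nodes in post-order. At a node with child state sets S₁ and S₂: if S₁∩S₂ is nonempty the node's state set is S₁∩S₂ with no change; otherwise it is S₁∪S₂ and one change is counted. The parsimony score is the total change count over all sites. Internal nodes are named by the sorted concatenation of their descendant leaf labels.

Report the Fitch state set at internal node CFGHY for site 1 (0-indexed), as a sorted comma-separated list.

CF@0: {A} ∩ {A} = {A} (intersection, +0)
CFY@0: {A} ∪ {G} = {A,G} (union, +1)
GH@0: {T} ∩ {T} = {T} (intersection, +0)
CFGHY@0: {A,G} ∪ {T} = {A,G,T} (union, +1)
CF@1: {G} ∪ {T} = {G,T} (union, +1)
CFY@1: {G,T} ∩ {T} = {T} (intersection, +0)
GH@1: {C} ∪ {A} = {A,C} (union, +1)
CFGHY@1: {T} ∪ {A,C} = {A,C,T} (union, +1)
CF@2: {T} ∩ {T} = {T} (intersection, +0)
CFY@2: {T} ∪ {C} = {C,T} (union, +1)
GH@2: {C} ∪ {T} = {C,T} (union, +1)
CFGHY@2: {C,T} ∩ {C,T} = {C,T} (intersection, +0)
CF@3: {G} ∪ {C} = {C,G} (union, +1)
CFY@3: {C,G} ∪ {A} = {A,C,G} (union, +1)
GH@3: {C} ∪ {T} = {C,T} (union, +1)
CFGHY@3: {A,C,G} ∩ {C,T} = {C} (intersection, +0)
CF@4: {G} ∪ {T} = {G,T} (union, +1)
CFY@4: {G,T} ∩ {T} = {T} (intersection, +0)
GH@4: {T} ∪ {A} = {A,T} (union, +1)
CFGHY@4: {T} ∩ {A,T} = {T} (intersection, +0)
CF@5: {C} ∩ {C} = {C} (intersection, +0)
CFY@5: {C} ∪ {T} = {C,T} (union, +1)
GH@5: {T} ∪ {A} = {A,T} (union, +1)
CFGHY@5: {C,T} ∩ {A,T} = {T} (intersection, +0)
per-site changes: [2, 3, 2, 3, 2, 2]; total = 14

A,C,T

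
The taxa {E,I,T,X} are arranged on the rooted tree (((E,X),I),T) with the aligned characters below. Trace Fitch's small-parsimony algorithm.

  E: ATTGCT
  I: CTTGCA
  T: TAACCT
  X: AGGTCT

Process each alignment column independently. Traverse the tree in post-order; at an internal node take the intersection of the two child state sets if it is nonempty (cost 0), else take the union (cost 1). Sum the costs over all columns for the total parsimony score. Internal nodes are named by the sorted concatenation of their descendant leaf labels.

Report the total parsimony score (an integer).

9

[col 0] EX: children E:{A}, X:{A} ∩→ {A}; cost 0
[col 0] EIX: children EX:{A}, I:{C} ∪→ {A,C}; cost 1
[col 0] EITX: children EIX:{A,C}, T:{T} ∪→ {A,C,T}; cost 1
[col 1] EX: children E:{T}, X:{G} ∪→ {G,T}; cost 1
[col 1] EIX: children EX:{G,T}, I:{T} ∩→ {T}; cost 0
[col 1] EITX: children EIX:{T}, T:{A} ∪→ {A,T}; cost 1
[col 2] EX: children E:{T}, X:{G} ∪→ {G,T}; cost 1
[col 2] EIX: children EX:{G,T}, I:{T} ∩→ {T}; cost 0
[col 2] EITX: children EIX:{T}, T:{A} ∪→ {A,T}; cost 1
[col 3] EX: children E:{G}, X:{T} ∪→ {G,T}; cost 1
[col 3] EIX: children EX:{G,T}, I:{G} ∩→ {G}; cost 0
[col 3] EITX: children EIX:{G}, T:{C} ∪→ {C,G}; cost 1
[col 4] EX: children E:{C}, X:{C} ∩→ {C}; cost 0
[col 4] EIX: children EX:{C}, I:{C} ∩→ {C}; cost 0
[col 4] EITX: children EIX:{C}, T:{C} ∩→ {C}; cost 0
[col 5] EX: children E:{T}, X:{T} ∩→ {T}; cost 0
[col 5] EIX: children EX:{T}, I:{A} ∪→ {A,T}; cost 1
[col 5] EITX: children EIX:{A,T}, T:{T} ∩→ {T}; cost 0
per-site changes: [2, 2, 2, 2, 0, 1]; total = 9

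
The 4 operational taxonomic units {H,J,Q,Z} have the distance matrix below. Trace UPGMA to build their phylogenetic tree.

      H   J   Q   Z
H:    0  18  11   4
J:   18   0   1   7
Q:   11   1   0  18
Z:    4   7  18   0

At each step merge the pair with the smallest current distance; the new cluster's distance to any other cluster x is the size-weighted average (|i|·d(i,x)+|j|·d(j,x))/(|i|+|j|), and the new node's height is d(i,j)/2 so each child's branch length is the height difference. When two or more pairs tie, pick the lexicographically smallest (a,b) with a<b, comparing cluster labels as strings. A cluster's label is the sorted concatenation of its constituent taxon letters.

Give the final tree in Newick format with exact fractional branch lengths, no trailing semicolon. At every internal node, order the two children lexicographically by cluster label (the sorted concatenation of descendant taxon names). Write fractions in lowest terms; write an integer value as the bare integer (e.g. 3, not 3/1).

((H:2,Z:2):19/4,(J:1/2,Q:1/2):25/4)

step 1: merge (J,Q) at d=1; branch lengths J→1/2, Q→1/2; new cluster JQ
  updated: d(H,JQ)=29/2, d(JQ,Z)=25/2
step 2: merge (H,Z) at d=4; branch lengths H→2, Z→2; new cluster HZ
  updated: d(HZ,JQ)=27/2
step 3: merge (HZ,JQ) at d=27/2; branch lengths HZ→19/4, JQ→25/4; new cluster HJQZ
final tree: ((H:2,Z:2):19/4,(J:1/2,Q:1/2):25/4)
total length: 16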